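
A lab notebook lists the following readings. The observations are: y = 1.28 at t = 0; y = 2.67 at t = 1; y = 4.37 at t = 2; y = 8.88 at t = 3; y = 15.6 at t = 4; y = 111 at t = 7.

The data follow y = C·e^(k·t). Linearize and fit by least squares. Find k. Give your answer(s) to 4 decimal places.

With ln yᵢ as the transformed response and tᵢ as the regressor:
Over the data: Σt = 17.0000, Σ(t)² = 79.0000, Σln y = 12.3443, Σt·ln y = 54.4388.
Normal system: [[79.0000, 17.0000]; [17.0000, 6]]·[k, ln C]ᵀ = [54.4388, 12.3443]ᵀ.
Solving (det = 185.0000): k = 0.63124, ln C = 0.26887.

k = 0.6312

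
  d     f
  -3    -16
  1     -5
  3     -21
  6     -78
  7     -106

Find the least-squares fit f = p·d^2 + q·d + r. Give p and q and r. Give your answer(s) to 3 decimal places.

Forming XᵀX = [[3860, 560, 104]; [560, 104, 14]; [104, 14, 5]] and Xᵀf = [-8340, -1230, -226]ᵀ gives XᵀX·[p, q, r]ᵀ = Xᵀf.
Solving the 3×3 system (Gaussian elimination) gives p = -713/357, q = -95/102, r = -125/119.

p = -1.997, q = -0.931, r = -1.050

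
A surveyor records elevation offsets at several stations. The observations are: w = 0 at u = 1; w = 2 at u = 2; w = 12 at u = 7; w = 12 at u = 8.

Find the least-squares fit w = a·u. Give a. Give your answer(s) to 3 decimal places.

XᵀX·[a]ᵀ = Xᵀw reads: 118·a = 184.
(Σu·u = 118, Σu·w = 184.)
a = 184/118 = 1.55932.

a = 1.559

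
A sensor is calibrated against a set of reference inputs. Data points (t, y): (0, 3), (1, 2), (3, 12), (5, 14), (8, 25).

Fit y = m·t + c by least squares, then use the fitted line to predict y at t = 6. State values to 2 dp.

ŷ = 18.62

Entries of XᵀX: Σt·t = 99, Σt = 17, Σ1 = 5.
For Xᵀy: Σt·y = 308, Σy = 56.
Normal equations: [[99, 17]; [17, 5]]·[m, c]ᵀ = [308, 56]ᵀ.
Determinant 99·5 − 17² = 206.
m = (308·5 − 17·56)/206 = 294/103; c = (99·56 − 17·308)/206 = 154/103.
At t = 6: ŷ = (294/103)·(6) + (154/103)·(1) = 1918/103.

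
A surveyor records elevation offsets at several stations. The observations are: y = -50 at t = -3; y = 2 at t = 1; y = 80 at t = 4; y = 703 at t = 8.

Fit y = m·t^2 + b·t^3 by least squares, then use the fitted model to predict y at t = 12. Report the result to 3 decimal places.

ŷ = 2446.309

Normal-equation sums: Σt^2·t^2 = 4434, Σt^2·t^3 = 33550, Σt^3·t^3 = 266970.
Right-hand side: Σt^2·y = 45824, Σt^3·y = 366408.
det = 4434·266970 − 33550² = 58142480.
m = (45824·266970 − 33550·366408)/58142480 = -67449/66071; b = (4434·366408 − 33550·45824)/58142480 = 5453617/3633905.
At t = 12: ŷ = (-67449/66071)·(144) + (5453617/3633905)·(1728) = 8889654096/3633905.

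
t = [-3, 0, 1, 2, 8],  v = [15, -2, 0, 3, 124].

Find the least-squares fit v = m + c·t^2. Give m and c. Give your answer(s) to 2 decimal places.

m = -2.91, c = 1.98

The normal system XᵀX·[m, c]ᵀ = Xᵀv is [[5, 78]; [78, 4194]]·[m, c]ᵀ = [140, 8083]ᵀ.
Δ = 5·4194 − 78² = 14886.
m = (140·4194 − 78·8083)/14886 = -7219/2481; c = (5·8083 − 78·140)/14886 = 29495/14886.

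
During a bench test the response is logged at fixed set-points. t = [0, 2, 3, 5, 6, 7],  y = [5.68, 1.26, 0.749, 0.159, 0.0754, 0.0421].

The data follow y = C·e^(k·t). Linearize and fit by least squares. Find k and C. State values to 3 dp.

Taking logs, ln y = k·t + ln C, so regress ln y on t.
XᵀX = [[123.0000, 23.0000]; [23.0000, 6]], rhs = [-47.2827, -5.9125]ᵀ  (here Σt = 23.0000, Σ(t)² = 123.0000, Σln y = -5.9125, Σt·ln y = -47.2827).
Δ = 123.0000·6 − (23.0000)² = 209.0000; k = (-47.2827·6 − 23.0000·-5.9125)/209.0000 = -0.70675, ln C = (123.0000·-5.9125 − 23.0000·-47.2827)/209.0000 = 1.72378, so C = exp(1.72378) = 5.60568.

k = -0.707, C = 5.606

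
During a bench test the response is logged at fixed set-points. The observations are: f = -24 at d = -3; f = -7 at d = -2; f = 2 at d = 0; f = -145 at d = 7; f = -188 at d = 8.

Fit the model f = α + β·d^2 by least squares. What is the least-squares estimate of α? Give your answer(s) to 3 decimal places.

α = 3.216

Forming XᵀX = [[5, 126]; [126, 6594]] and Xᵀf = [-362, -19381]ᵀ gives XᵀX·[α, β]ᵀ = Xᵀf.
Determinant 5·6594 − 126² = 17094.
α = ((-362)·6594 − 126·(-19381))/17094 = 119/37; β = (5·(-19381) − 126·(-362))/17094 = -4663/1554.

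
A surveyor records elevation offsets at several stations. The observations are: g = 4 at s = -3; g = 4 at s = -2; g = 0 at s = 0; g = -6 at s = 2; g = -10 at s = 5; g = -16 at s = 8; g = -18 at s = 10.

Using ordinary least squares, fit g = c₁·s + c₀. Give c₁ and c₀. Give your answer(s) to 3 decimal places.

c₁ = -1.814, c₀ = -0.818

From the data, Σs·s = 206, Σs = 20, Σ1 = 7.
Moment sums: Σs·g = -390, Σg = -42.
XᵀX·[c₁, c₀]ᵀ = Xᵀg becomes [[206, 20]; [20, 7]]·[c₁, c₀]ᵀ = [-390, -42]ᵀ.
det = 206·7 − 20² = 1042.
c₁ = ((-390)·7 − 20·(-42))/1042 = -945/521; c₀ = (206·(-42) − 20·(-390))/1042 = -426/521.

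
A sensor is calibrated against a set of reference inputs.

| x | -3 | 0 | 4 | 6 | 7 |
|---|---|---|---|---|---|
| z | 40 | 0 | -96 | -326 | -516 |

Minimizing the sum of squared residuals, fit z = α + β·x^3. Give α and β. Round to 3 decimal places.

Compute the Gram sums: Σ1 = 5, Σx^3 = 596, Σx^3·x^3 = 169130.
Moment sums: Σz = -898, Σx^3·z = -254628.
So AᵀA·[α, β]ᵀ = Aᵀz: [[5, 596]; [596, 169130]]·[α, β]ᵀ = [-898, -254628]ᵀ.
Eliminating β: 169130·(row 1) − 596·(row 2) gives 490434·α = 169130·(-898) − 596·(-254628) = -120452, so α = -60226/245217.
Then β = ((-254628) − 596·(-60226/245217))/169130 = -368966/245217.

α = -0.246, β = -1.505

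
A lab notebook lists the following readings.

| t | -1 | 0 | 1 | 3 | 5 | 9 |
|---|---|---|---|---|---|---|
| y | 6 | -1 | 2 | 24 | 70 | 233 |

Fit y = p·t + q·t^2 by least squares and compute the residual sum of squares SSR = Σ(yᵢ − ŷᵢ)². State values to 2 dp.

From the data, Σt·t = 117, Σt·t^2 = 881, Σt^2·t^2 = 7269.
Right-hand side: Σt·y = 2515, Σt^2·y = 20847.
det = 117·7269 − 881² = 74312.
p = (2515·7269 − 881·20847)/74312 = -1512/1327; q = (117·20847 − 881·2515)/74312 = 3989/1327.
Residuals: 2461/1327, -1, 177/1327, 483/1327, 725/1327, -310/1327; SSR = 6559/1327.

SSR = 4.94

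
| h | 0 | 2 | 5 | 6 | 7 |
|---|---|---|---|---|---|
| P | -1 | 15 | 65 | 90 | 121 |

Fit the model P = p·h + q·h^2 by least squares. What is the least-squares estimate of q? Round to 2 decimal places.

From the data, Σh·h = 114, Σh·h^2 = 692, Σh^2·h^2 = 4338.
Moment sums: Σh·P = 1742, Σh^2·P = 10854.
Normal equations: [[114, 692]; [692, 4338]]·[p, q]ᵀ = [1742, 10854]ᵀ.
det = 114·4338 − 692² = 15668.
p = (1742·4338 − 692·10854)/15668 = 11457/3917; q = (114·10854 − 692·1742)/15668 = 7973/3917.

q = 2.04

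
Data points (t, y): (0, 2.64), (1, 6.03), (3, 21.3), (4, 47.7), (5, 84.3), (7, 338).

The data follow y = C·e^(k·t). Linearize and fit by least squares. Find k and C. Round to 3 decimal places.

With ln yᵢ as the transformed response and tᵢ as the regressor:
Sums: Σt = 20.0000, Σ(t)² = 100.0000, Σln y = 19.9486, Σt·ln y = 89.3658.
Normal system: [[100.0000, 20.0000]; [20.0000, 6]]·[k, ln C]ᵀ = [89.3658, 19.9486]ᵀ.
Δ = 100.0000·6 − (20.0000)² = 200.0000; k = (89.3658·6 − 20.0000·19.9486)/200.0000 = 0.68612, ln C = (100.0000·19.9486 − 20.0000·89.3658)/200.0000 = 1.03771, so C = exp(1.03771) = 2.82276.

k = 0.686, C = 2.823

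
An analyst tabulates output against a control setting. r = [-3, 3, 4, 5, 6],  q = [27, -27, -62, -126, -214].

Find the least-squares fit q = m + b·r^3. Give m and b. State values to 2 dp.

m = 0.16, b = -0.99

From the data, Σ1 = 5, Σr^3 = 405, Σr^3·r^3 = 67835.
For Mᵀq: Σq = -402, Σr^3·q = -67400.
Eliminating b: 67835·(row 1) − 405·(row 2) gives 175150·m = 67835·(-402) − 405·(-67400) = 27330, so m = 2733/17515.
Then b = ((-67400) − 405·(2733/17515))/67835 = -17419/17515.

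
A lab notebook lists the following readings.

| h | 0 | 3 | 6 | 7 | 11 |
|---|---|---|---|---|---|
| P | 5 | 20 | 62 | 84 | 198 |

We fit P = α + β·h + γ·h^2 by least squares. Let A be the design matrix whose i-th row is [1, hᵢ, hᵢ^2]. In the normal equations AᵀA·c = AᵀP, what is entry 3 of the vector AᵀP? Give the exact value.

30486

Entry 3 ↔ basis h^2, so (AᵀP)_{3} = Σᵢ (h^2)·Pᵢ = (0)·(5) + (9)·(20) + (36)·(62) + (49)·(84) + (121)·(198) = 30486.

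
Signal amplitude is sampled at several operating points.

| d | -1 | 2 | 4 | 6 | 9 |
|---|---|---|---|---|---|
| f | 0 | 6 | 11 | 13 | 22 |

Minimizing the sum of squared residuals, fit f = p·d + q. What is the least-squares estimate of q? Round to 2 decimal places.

Sums needed: Σd·d = 138, Σd = 20, Σ1 = 5.
Right-hand side: Σd·f = 332, Σf = 52.
Δ = 138·5 − 20² = 290.
p = (332·5 − 20·52)/290 = 62/29; q = (138·52 − 20·332)/290 = 268/145.

q = 1.85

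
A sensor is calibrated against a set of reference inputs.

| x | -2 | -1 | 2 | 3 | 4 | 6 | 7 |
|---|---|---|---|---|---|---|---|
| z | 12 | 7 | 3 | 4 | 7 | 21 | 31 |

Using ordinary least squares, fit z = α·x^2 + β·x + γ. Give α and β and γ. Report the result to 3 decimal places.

α = 0.918, β = -2.552, γ = 3.459

With design matrix A, AᵀA = [[4067, 649, 119]; [649, 119, 19]; [119, 19, 7]] and Aᵀz = [2490, 358, 85]ᵀ.
Inverting the 3×3 Gram matrix, [α, β, γ]ᵀ = [9217/10038, -3659/1434, 5787/1673]ᵀ.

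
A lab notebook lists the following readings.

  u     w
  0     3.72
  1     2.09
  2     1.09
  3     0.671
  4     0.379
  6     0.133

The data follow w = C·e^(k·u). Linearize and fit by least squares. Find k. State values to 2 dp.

Let Y = ln w. Fitting Y = k·u + ln C by least squares:
Σu = 16.0000, Σ(u)² = 66.0000, Σln w = -1.2495, Σu·ln w = -16.2728.
Equations: 66.0000·k + 16.0000·ln C = -16.2728;  16.0000·k + 6·ln C = -1.2495.
Solving (det = 140.0000): k = -0.55460, ln C = 1.27067.

k = -0.55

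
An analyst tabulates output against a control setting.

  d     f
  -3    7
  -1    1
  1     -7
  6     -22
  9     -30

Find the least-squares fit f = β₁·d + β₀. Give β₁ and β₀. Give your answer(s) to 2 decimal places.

MᵀM·[β₁, β₀]ᵀ = Mᵀf reads: 128·β₁ + 12·β₀ = -431;  12·β₁ + 5·β₀ = -51.
(Σd·d = 128, Σd = 12, Σ1 = 5, Σd·f = -431, Σf = -51.)
Δ = 128·5 − 12² = 496.
β₁ = ((-431)·5 − 12·(-51))/496 = -1543/496; β₀ = (128·(-51) − 12·(-431))/496 = -339/124.

β₁ = -3.11, β₀ = -2.73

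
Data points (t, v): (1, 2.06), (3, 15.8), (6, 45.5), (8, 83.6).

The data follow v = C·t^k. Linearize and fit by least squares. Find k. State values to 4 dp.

k = 1.7559

Let Y = ln v. Fitting Y = k·ln t + ln C by least squares:
AᵀA = [[8.7414, 4.9698]; [4.9698, 4]], rhs = [19.0763, 11.7265]ᵀ  (here Σln t = 4.9698, Σ(ln t)² = 8.7414, Σln v = 11.7265, Σln t·ln v = 19.0763).
Δ = 8.7414·4 − (4.9698)² = 10.2667; k = (19.0763·4 − 4.9698·11.7265)/10.2667 = 1.75586, ln C = (8.7414·11.7265 − 4.9698·19.0763)/10.2667 = 0.75004.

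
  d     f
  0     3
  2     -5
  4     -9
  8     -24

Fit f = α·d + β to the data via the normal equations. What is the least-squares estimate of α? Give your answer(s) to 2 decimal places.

α = -3.30

From the data, Σd·d = 84, Σd = 14, Σ1 = 4.
Right-hand side: Σd·f = -238, Σf = -35.
Eliminating β: 4·(row 1) − 14·(row 2) gives 140·α = 4·(-238) − 14·(-35) = -462, so α = -33/10.
Then β = ((-35) − 14·(-33/10))/4 = 14/5.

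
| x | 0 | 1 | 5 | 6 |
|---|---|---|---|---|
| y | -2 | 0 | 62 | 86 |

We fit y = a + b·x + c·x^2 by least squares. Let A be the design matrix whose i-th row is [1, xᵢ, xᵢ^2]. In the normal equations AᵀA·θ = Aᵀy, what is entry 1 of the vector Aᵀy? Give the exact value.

146

Entry 1 ↔ basis 1, so (Aᵀy)_{1} = Σᵢ yᵢ = (1)·(-2) + (1)·(0) + (1)·(62) + (1)·(86) = 146.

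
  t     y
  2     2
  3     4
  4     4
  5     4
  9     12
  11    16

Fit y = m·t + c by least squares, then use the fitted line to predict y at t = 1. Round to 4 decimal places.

The normal system AᵀA·[m, c]ᵀ = Aᵀy is [[256, 34]; [34, 6]]·[m, c]ᵀ = [336, 42]ᵀ.
Δ = 256·6 − 34² = 380.
m = (336·6 − 34·42)/380 = 147/95; c = (256·42 − 34·336)/380 = -168/95.
At t = 1: ŷ = (147/95)·(1) + (-168/95)·(1) = -21/95.

ŷ = -0.2211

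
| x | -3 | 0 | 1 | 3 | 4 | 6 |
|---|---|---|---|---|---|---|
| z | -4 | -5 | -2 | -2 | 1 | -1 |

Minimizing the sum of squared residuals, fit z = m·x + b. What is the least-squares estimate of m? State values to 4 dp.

Compute the Gram sums: Σx·x = 71, Σx = 11, Σ1 = 6.
For Mᵀz: Σx·z = 2, Σz = -13.
So MᵀM·[m, b]ᵀ = Mᵀz: [[71, 11]; [11, 6]]·[m, b]ᵀ = [2, -13]ᵀ.
Δ = 71·6 − 11² = 305.
m = (2·6 − 11·(-13))/305 = 31/61; b = (71·(-13) − 11·2)/305 = -189/61.

m = 0.5082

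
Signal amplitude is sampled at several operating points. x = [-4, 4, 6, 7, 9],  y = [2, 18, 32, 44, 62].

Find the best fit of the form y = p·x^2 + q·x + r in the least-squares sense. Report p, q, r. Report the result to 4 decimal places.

Sums needed: Σx^2·x^2 = 10770, Σx^2·x = 1288, Σx^2 = 198, Σx·x = 198, Σx = 22, Σ1 = 5.
Right-hand side: Σx^2·y = 8650, Σx·y = 1122, Σy = 158.
So AᵀA·[p, q, r]ᵀ = Aᵀy: [[10770, 1288, 198]; [1288, 198, 22]; [198, 22, 5]]·[p, q, r]ᵀ = [8650, 1122, 158]ᵀ.
Solving the 3×3 system (Gaussian elimination) gives p = 80377/153391, q = 315871/153391, r = 274394/153391.

p = 0.5240, q = 2.0593, r = 1.7889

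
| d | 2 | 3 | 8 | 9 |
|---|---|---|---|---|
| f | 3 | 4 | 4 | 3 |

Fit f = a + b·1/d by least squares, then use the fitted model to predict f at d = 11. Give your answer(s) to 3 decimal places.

f̂ = 3.631

The normal equations are: 4·a + (77/72)·b = 14;  (77/72)·a + (2017/5184)·b = 11/3.
(Σ1 = 4, Σ1/d = 77/72, Σ1/d·1/d = 2017/5184, Σf = 14, Σ1/d·f = 11/3.)
det = 4·(2017/5184) − (77/72)² = 713/1728.
a = (14·(2017/5184) − (77/72)·(11/3))/(713/1728) = 7910/2139; b = (4·(11/3) − (77/72)·14)/(713/1728) = -528/713.
At d = 11: f̂ = (7910/2139)·(1) + (-528/713)·(1/11) = 7766/2139.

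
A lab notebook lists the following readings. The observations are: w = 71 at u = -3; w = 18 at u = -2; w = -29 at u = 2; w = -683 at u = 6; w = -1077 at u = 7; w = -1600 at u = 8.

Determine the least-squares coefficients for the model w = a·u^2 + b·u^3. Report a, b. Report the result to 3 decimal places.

a = -1.056, b = -2.991

Entries of MᵀM: Σu^2·u^2 = 7906, Σu^2·u^3 = 57108, Σu^3·u^3 = 427306.
Moment sums: Σu^2·w = -179166, Σu^3·w = -1338432.
Normal equations: [[7906, 57108]; [57108, 427306]]·[a, b]ᵀ = [-179166, -1338432]ᵀ.
det = 7906·427306 − 57108² = 116957572.
a = ((-179166)·427306 − 57108·(-1338432))/116957572 = -30883035/29239393; b = (7906·(-1338432) − 57108·(-179166))/116957572 = -87457866/29239393.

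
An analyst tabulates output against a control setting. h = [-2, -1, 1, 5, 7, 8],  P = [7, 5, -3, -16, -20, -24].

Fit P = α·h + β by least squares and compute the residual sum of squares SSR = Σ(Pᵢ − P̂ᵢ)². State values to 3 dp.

The normal system XᵀX·[α, β]ᵀ = XᵀP is [[144, 18]; [18, 6]]·[α, β]ᵀ = [-434, -51]ᵀ.
Δ = 144·6 − 18² = 540.
α = ((-434)·6 − 18·(-51))/540 = -281/90; β = (144·(-51) − 18·(-434))/540 = 13/15.
Residuals: -1/9, 91/90, -67/90, -113/90, 89/90, 1/9; SSR = 187/45.

SSR = 4.156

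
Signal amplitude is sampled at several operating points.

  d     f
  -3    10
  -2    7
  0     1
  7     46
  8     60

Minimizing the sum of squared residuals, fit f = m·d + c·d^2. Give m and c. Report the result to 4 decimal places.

The normal system MᵀM·[m, c]ᵀ = Mᵀf is [[126, 820]; [820, 6594]]·[m, c]ᵀ = [758, 6212]ᵀ.
Δ = 126·6594 − 820² = 158444.
m = (758·6594 − 820·6212)/158444 = -23897/39611; c = (126·6212 − 820·758)/158444 = 40288/39611.

m = -0.6033, c = 1.0171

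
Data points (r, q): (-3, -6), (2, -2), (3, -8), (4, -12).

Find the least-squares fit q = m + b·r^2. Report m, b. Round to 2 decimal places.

m = 0.81, b = -0.82

The normal equations are: 4·m + 38·b = -28;  38·m + 434·b = -326.
(Σ1 = 4, Σr^2 = 38, Σr^2·r^2 = 434, Σq = -28, Σr^2·q = -326.)
Δ = 4·434 − 38² = 292.
m = ((-28)·434 − 38·(-326))/292 = 59/73; b = (4·(-326) − 38·(-28))/292 = -60/73.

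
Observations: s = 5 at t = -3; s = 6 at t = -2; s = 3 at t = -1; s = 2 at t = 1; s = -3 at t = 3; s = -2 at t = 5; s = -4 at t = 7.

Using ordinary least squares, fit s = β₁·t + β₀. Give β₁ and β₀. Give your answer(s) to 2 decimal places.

β₁ = -1.02, β₀ = 2.45

Compute the Gram sums: Σt·t = 98, Σt = 10, Σ1 = 7.
For Mᵀs: Σt·s = -75, Σs = 7.
Normal equations: [[98, 10]; [10, 7]]·[β₁, β₀]ᵀ = [-75, 7]ᵀ.
Δ = 98·7 − 10² = 586.
β₁ = ((-75)·7 − 10·7)/586 = -595/586; β₀ = (98·7 − 10·(-75))/586 = 718/293.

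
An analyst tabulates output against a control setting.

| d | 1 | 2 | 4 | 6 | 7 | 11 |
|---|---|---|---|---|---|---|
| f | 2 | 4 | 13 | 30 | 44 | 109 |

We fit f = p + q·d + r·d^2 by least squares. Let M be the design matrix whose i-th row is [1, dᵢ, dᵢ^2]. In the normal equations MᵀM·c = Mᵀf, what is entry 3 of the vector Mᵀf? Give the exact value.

Entry 3 ↔ basis d^2, so (Mᵀf)_{3} = Σᵢ (d^2)·fᵢ = (1)·(2) + (4)·(4) + (16)·(13) + (36)·(30) + (49)·(44) + (121)·(109) = 16651.

16651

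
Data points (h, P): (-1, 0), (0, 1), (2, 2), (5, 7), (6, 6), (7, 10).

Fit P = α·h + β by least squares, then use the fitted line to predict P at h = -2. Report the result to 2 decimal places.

P̂ = -1.57

Sums needed: Σh·h = 115, Σh = 19, Σ1 = 6.
And Σh·P = 145, ΣP = 26.
Normal equations: [[115, 19]; [19, 6]]·[α, β]ᵀ = [145, 26]ᵀ.
Δ = 115·6 − 19² = 329.
α = (145·6 − 19·26)/329 = 8/7; β = (115·26 − 19·145)/329 = 5/7.
At h = -2: P̂ = (8/7)·(-2) + (5/7)·(1) = -11/7.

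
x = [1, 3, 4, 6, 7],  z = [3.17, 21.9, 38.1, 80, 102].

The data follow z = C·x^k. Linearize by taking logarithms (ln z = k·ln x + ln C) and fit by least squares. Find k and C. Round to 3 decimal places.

k = 1.794, C = 3.143

Taking logs, ln z = k·ln x + ln C, so regress ln z on ln x.
AᵀA = [[10.1257, 6.2226]; [6.2226, 5]], rhs = [25.2886, 16.8874]ᵀ  (here Σln x = 6.2226, Σ(ln x)² = 10.1257, Σln z = 16.8874, Σln x·ln z = 25.2886).
Slope k = (n·Σln x·ln z − Σln x·Σln z)/(n·Σ(ln x)² − (Σln x)²) = (5·25.2886 − 6.2226·16.8874)/11.9082 = 1.79369; ln C = (Σln z − k·Σln x)/n = 1.14522, so C = exp(1.14522) = 3.14312.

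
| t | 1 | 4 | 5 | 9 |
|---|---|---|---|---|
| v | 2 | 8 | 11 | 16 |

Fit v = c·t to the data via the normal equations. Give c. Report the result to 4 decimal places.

Setting ∂/∂c … = 0 gives: 123·c = 233.
Hence c = 233 / 123 ≈ 1.89431.

c = 1.8943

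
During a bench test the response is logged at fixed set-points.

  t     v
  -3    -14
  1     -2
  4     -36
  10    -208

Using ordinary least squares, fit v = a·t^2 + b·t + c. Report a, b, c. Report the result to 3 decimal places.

Entries of MᵀM: Σt^2·t^2 = 10338, Σt^2·t = 1038, Σt^2 = 126, Σt·t = 126, Σt = 12, Σ1 = 4.
Moment sums: Σt^2·v = -21504, Σt·v = -2184, Σv = -260.
MᵀM·[a, b, c]ᵀ = Mᵀv becomes [[10338, 1038, 126]; [1038, 126, 12]; [126, 12, 4]]·[a, b, c]ᵀ = [-21504, -2184, -260]ᵀ.
Solving the 3×3 system (Gaussian elimination) gives a = -3018/1529, b = -782/695, c = 4216/7645.

a = -1.974, b = -1.125, c = 0.551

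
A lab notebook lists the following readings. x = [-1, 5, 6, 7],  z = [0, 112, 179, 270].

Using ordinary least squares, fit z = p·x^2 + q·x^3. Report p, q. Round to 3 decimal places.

p = 1.836, q = 0.525

Forming AᵀA = [[4323, 27707]; [27707, 179931]] and Aᵀz = [22474, 145274]ᵀ gives AᵀA·[p, q]ᵀ = Aᵀz.
Δ = 4323·179931 − 27707² = 10163864.
p = (22474·179931 − 27707·145274)/10163864 = 2332822/1270483; q = (4323·145274 − 27707·22474)/10163864 = 666548/1270483.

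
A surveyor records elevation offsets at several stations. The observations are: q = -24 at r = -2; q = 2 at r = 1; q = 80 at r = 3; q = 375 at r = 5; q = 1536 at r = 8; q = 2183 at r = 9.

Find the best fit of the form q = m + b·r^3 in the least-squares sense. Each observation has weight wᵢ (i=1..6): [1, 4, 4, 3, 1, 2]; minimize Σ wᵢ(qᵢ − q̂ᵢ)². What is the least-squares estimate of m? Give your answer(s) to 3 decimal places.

Entries of MᵀWM: Σwᵢ·1 = 15, Σwᵢ·r^3 = 2449, Σwᵢ·r^3·r^3 = 1374885.
Moment sums: Σwᵢ·q = 7331, Σwᵢ·r^3·q = 4118711.
MᵀWM·[m, b]ᵀ = MᵀWq becomes [[15, 2449]; [2449, 1374885]]·[m, b]ᵀ = [7331, 4118711]ᵀ.
Determinant 15·1374885 − 2449² = 14625674.
m = (7331·1374885 − 2449·4118711)/14625674 = -3720652/7312837; b = (15·4118711 − 2449·7331)/14625674 = 21913523/7312837.

m = -0.509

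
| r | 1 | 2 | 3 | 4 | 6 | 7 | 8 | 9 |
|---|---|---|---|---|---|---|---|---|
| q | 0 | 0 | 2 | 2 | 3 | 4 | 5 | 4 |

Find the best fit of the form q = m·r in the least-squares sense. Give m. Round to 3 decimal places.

Compute the Gram sums: Σr·r = 260.
For Mᵀq: Σr·q = 136.
m = 136/260 = 0.523077.

m = 0.523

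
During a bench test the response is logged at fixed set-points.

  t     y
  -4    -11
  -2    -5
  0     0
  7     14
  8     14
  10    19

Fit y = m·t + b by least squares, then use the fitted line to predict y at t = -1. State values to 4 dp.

ŷ = -3.4118

Normal-equation sums: Σt·t = 233, Σt = 19, Σ1 = 6.
Moment sums: Σt·y = 454, Σy = 31.
Normal equations: [[233, 19]; [19, 6]]·[m, b]ᵀ = [454, 31]ᵀ.
Eliminating b: 6·(row 1) − 19·(row 2) gives 1037·m = 6·454 − 19·31 = 2135, so m = 35/17.
Then b = (31 − 19·(35/17))/6 = -23/17.
At t = -1: ŷ = (35/17)·(-1) + (-23/17)·(1) = -58/17.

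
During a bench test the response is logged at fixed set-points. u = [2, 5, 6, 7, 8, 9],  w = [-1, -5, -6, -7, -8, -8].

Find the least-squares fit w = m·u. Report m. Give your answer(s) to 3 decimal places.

m = -0.958

From the data, Σu·u = 259.
And Σu·w = -248.
XᵀX·[m]ᵀ = Xᵀw becomes [[259]]·[m]ᵀ = [-248]ᵀ.
m = (-248)/259 = -0.957529.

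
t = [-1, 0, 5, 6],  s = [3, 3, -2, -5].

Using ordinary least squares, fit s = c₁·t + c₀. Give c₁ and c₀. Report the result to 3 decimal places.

c₁ = -1.095, c₀ = 2.486

Sums needed: Σt·t = 62, Σt = 10, Σ1 = 4.
And Σt·s = -43, Σs = -1.
Eliminating c₀: 4·(row 1) − 10·(row 2) gives 148·c₁ = 4·(-43) − 10·(-1) = -162, so c₁ = -81/74.
Then c₀ = ((-1) − 10·(-81/74))/4 = 92/37.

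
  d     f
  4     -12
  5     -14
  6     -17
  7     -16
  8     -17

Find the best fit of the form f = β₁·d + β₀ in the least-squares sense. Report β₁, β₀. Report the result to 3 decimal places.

β₁ = -1.200, β₀ = -8.000

Entries of XᵀX: Σd·d = 190, Σd = 30, Σ1 = 5.
Right-hand side: Σd·f = -468, Σf = -76.
Determinant 190·5 − 30² = 50.
β₁ = ((-468)·5 − 30·(-76))/50 = -6/5; β₀ = (190·(-76) − 30·(-468))/50 = -8.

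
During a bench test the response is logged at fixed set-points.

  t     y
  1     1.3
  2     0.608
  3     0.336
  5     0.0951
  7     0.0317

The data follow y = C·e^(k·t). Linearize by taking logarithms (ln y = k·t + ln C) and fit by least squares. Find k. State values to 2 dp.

k = -0.61

Let Y = ln y. Fitting Y = k·t + ln C by least squares:
Σt = 18.0000, Σ(t)² = 88.0000, Σln y = -7.1301, Σt·ln y = -39.9289.
Equations: 88.0000·k + 18.0000·ln C = -39.9289;  18.0000·k + 5·ln C = -7.1301.
Slope k = (n·Σt·ln y − Σt·Σln y)/(n·Σ(t)² − (Σt)²) = (5·-39.9289 − 18.0000·-7.1301)/116.0000 = -0.61468; ln C = (Σln y − k·Σt)/n = 0.78681.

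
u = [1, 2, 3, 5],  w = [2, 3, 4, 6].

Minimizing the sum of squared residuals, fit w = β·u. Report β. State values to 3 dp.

β = 1.282

From the data, Σu·u = 39.
And Σu·w = 50.
Normal equations: [[39]]·[β]ᵀ = [50]ᵀ.
β = 50/39 = 1.28205.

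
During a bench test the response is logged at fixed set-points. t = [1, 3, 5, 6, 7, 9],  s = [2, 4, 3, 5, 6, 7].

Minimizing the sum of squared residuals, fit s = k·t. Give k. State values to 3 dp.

k = 0.816

The normal equations are: 201·k = 164.
Hence k = 164 / 201 ≈ 0.81592.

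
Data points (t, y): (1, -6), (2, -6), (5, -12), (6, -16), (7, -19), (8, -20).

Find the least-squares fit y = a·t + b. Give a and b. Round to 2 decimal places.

The normal system AᵀA·[a, b]ᵀ = Aᵀy is [[179, 29]; [29, 6]]·[a, b]ᵀ = [-467, -79]ᵀ.
Δ = 179·6 − 29² = 233.
a = ((-467)·6 − 29·(-79))/233 = -511/233; b = (179·(-79) − 29·(-467))/233 = -598/233.

a = -2.19, b = -2.57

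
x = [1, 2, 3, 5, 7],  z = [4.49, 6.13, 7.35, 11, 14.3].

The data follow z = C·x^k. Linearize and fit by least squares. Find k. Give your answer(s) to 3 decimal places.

Taking logs, ln z = k·ln x + ln C, so regress ln z on ln x.
Σln x = 5.3471, Σ(ln x)² = 8.0643, Σln z = 10.3679, Σln x·ln z = 12.4841.
Equations: 8.0643·k + 5.3471·ln C = 12.4841;  5.3471·k + 5·ln C = 10.3679.
Δ = 8.0643·5 − (5.3471)² = 11.7297; k = (12.4841·5 − 5.3471·10.3679)/11.7297 = 0.59526, ln C = (8.0643·10.3679 − 5.3471·12.4841)/11.7297 = 1.43700.

k = 0.595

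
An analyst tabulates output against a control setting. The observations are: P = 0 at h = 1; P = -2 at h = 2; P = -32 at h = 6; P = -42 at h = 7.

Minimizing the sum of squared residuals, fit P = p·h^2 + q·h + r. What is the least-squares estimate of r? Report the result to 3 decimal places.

Normal-equation sums: Σh^2·h^2 = 3714, Σh^2·h = 568, Σh^2 = 90, Σh·h = 90, Σh = 16, Σ1 = 4.
Right-hand side: Σh^2·P = -3218, Σh·P = -490, ΣP = -76.
Normal equations: [[3714, 568, 90]; [568, 90, 16]; [90, 16, 4]]·[p, q, r]ᵀ = [-3218, -490, -76]ᵀ.
Solving the 3×3 system (Gaussian elimination) gives p = -4/5, q = -49/65, r = 131/65.

r = 2.015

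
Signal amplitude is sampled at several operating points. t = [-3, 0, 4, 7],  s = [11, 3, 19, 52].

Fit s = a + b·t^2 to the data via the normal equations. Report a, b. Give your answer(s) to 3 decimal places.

a = 2.622, b = 1.007

MᵀM·[a, b]ᵀ = Mᵀs reads: 4·a + 74·b = 85;  74·a + 2738·b = 2951.
(Σ1 = 4, Σt^2 = 74, Σt^2·t^2 = 2738, Σs = 85, Σt^2·s = 2951.)
Δ = 4·2738 − 74² = 5476.
a = (85·2738 − 74·2951)/5476 = 97/37; b = (4·2951 − 74·85)/5476 = 2757/2738.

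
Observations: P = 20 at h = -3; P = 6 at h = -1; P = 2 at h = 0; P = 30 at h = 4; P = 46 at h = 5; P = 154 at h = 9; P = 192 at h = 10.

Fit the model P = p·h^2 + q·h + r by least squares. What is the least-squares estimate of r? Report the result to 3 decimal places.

r = 1.498

Setting ∂/∂p … = 0 gives: 17524·p + 1890·q + 232·r = 33490;  1890·p + 232·q + 24·r = 3590;  232·p + 24·q + 7·r = 450.
(Σh^2·h^2 = 17524, Σh^2·h = 1890, Σh^2 = 232, Σh·h = 232, Σh = 24, Σ1 = 7, Σh^2·P = 33490, Σh·P = 3590, ΣP = 450.)
Row-reducing yields p = 945535/480081, q = -116135/160027, r = 719150/480081.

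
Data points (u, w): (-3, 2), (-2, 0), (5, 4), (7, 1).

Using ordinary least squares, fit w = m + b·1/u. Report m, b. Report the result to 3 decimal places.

m = 2.135, b = 3.139

XᵀX·[m, b]ᵀ = Xᵀw reads: 4·m + (-103/210)·b = 7;  (-103/210)·m + (18589/44100)·b = 29/105.
(Σ1 = 4, Σ1/u = -103/210, Σ1/u·1/u = 18589/44100, Σw = 7, Σ1/u·w = 29/105.)
Determinant 4·(18589/44100) − (-103/210)² = 7083/4900.
m = (7·(18589/44100) − (-103/210)·(29/105))/(7083/4900) = 136097/63747; b = (4·(29/105) − (-103/210)·7)/(7083/4900) = 66710/21249.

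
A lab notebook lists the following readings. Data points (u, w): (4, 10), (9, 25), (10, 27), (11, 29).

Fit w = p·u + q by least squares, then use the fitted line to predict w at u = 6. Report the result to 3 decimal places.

ŵ = 15.810

The normal system XᵀX·[p, q]ᵀ = Xᵀw is [[318, 34]; [34, 4]]·[p, q]ᵀ = [854, 91]ᵀ.
Determinant 318·4 − 34² = 116.
p = (854·4 − 34·91)/116 = 161/58; q = (318·91 − 34·854)/116 = -49/58.
At u = 6: ŵ = (161/58)·(6) + (-49/58)·(1) = 917/58.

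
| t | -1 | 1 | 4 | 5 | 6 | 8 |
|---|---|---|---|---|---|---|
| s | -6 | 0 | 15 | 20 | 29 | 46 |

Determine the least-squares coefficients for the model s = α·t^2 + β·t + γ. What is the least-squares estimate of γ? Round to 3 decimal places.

Sums needed: Σt^2·t^2 = 6275, Σt^2·t = 917, Σt^2 = 143, Σt·t = 143, Σt = 23, Σ1 = 6.
For Mᵀs: Σt^2·s = 4722, Σt·s = 708, Σs = 104.
Normal equations: [[6275, 917, 143]; [917, 143, 23]; [143, 23, 6]]·[α, β, γ]ᵀ = [4722, 708, 104]ᵀ.
Inverting the 3×3 Gram matrix, [α, β, γ]ᵀ = [8917/21160, 59391/21160, -36707/10580]ᵀ.

γ = -3.469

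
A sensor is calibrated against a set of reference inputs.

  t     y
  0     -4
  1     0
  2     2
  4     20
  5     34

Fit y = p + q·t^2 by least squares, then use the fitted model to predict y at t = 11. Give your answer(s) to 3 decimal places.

ŷ = 175.133

Setting ∂/∂p … = 0 gives: 5·p + 46·q = 52;  46·p + 898·q = 1178.
(Σ1 = 5, Σt^2 = 46, Σt^2·t^2 = 898, Σy = 52, Σt^2·y = 1178.)
Eliminating q: 898·(row 1) − 46·(row 2) gives 2374·p = 898·52 − 46·1178 = -7492, so p = -3746/1187.
Then q = (1178 − 46·(-3746/1187))/898 = 1749/1187.
At t = 11: ŷ = (-3746/1187)·(1) + (1749/1187)·(121) = 207883/1187.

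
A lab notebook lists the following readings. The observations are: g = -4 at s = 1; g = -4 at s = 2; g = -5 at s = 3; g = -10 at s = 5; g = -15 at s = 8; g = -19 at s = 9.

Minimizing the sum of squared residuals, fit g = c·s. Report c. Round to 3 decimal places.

c = -2.000

With design matrix M, MᵀM = [[184]] and Mᵀg = [-368]ᵀ.
Hence c = -368 / 184 ≈ -2.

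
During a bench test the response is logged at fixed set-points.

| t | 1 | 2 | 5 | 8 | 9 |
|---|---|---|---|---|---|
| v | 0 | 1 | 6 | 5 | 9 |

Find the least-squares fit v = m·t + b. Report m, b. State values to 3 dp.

Entries of XᵀX: Σt·t = 175, Σt = 25, Σ1 = 5.
And Σt·v = 153, Σv = 21.
Normal equations: [[175, 25]; [25, 5]]·[m, b]ᵀ = [153, 21]ᵀ.
Determinant 175·5 − 25² = 250.
m = (153·5 − 25·21)/250 = 24/25; b = (175·21 − 25·153)/250 = -3/5.

m = 0.960, b = -0.600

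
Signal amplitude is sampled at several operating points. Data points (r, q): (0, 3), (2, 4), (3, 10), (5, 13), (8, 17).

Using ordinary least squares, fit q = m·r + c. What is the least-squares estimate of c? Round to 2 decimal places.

c = 2.65

Compute the Gram sums: Σr·r = 102, Σr = 18, Σ1 = 5.
Right-hand side: Σr·q = 239, Σq = 47.
So AᵀA·[m, c]ᵀ = Aᵀq: [[102, 18]; [18, 5]]·[m, c]ᵀ = [239, 47]ᵀ.
Eliminating c: 5·(row 1) − 18·(row 2) gives 186·m = 5·239 − 18·47 = 349, so m = 349/186.
Then c = (47 − 18·(349/186))/5 = 82/31.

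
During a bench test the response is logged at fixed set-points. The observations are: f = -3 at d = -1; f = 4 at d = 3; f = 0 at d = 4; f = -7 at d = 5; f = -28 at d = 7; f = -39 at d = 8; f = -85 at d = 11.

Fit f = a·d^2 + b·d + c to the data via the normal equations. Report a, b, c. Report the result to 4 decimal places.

a = -1.0211, b = 3.1937, c = 2.1218

The normal system XᵀX·[a, b, c]ᵀ = Xᵀf is [[22101, 2401, 285]; [2401, 285, 37]; [285, 37, 7]]·[a, b, c]ᵀ = [-14295, -1463, -158]ᵀ.
Inverting the 3×3 Gram matrix, [a, b, c]ᵀ = [-247515/242396, 774135/242396, 11689/5509]ᵀ.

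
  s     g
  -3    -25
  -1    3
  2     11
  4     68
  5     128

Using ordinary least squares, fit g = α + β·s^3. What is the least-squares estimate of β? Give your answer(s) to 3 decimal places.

Compute the Gram sums: Σ1 = 5, Σs^3 = 169, Σs^3·s^3 = 20515.
Moment sums: Σg = 185, Σs^3·g = 21112.
Normal equations: [[5, 169]; [169, 20515]]·[α, β]ᵀ = [185, 21112]ᵀ.
Eliminating β: 20515·(row 1) − 169·(row 2) gives 74014·α = 20515·185 − 169·21112 = 227347, so α = 227347/74014.
Then β = (21112 − 169·(227347/74014))/20515 = 74295/74014.

β = 1.004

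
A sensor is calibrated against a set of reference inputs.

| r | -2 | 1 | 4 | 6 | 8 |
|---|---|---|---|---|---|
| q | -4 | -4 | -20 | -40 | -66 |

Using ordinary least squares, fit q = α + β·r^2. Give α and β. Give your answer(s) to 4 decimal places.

α = -2.3842, β = -1.0089

The normal system XᵀX·[α, β]ᵀ = Xᵀq is [[5, 121]; [121, 5665]]·[α, β]ᵀ = [-134, -6004]ᵀ.
Δ = 5·5665 − 121² = 13684.
α = ((-134)·5665 − 121·(-6004))/13684 = -1483/622; β = (5·(-6004) − 121·(-134))/13684 = -6903/6842.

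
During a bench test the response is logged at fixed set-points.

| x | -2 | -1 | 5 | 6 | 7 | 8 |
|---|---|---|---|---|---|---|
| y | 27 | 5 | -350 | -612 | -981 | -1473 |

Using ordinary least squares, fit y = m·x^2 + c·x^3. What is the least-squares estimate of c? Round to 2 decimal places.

c = -3.00

Entries of MᵀM: Σx^2·x^2 = 8435, Σx^2·x^3 = 60443, Σx^3·x^3 = 442139.
For Mᵀy: Σx^2·y = -173010, Σx^3·y = -1266822.
So MᵀM·[m, c]ᵀ = Mᵀy: [[8435, 60443]; [60443, 442139]]·[m, c]ᵀ = [-173010, -1266822]ᵀ.
Δ = 8435·442139 − 60443² = 76086216.
m = ((-173010)·442139 − 60443·(-1266822))/76086216 = 6337813/6340518; c = (8435·(-1266822) − 60443·(-173010))/76086216 = -19033345/6340518.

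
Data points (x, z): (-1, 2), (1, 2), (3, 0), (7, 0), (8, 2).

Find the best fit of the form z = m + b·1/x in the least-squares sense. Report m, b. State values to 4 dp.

Compute the Gram sums: Σ1 = 5, Σ1/x = 101/168, Σ1/x·1/x = 60601/28224.
Moment sums: Σz = 6, Σ1/x·z = 1/4.
AᵀA·[m, b]ᵀ = Aᵀz becomes [[5, 101/168]; [101/168, 60601/28224]]·[m, b]ᵀ = [6, 1/4]ᵀ.
Δ = 5·(60601/28224) − (101/168)² = 73201/7056.
m = (6·(60601/28224) − (101/168)·(1/4))/(73201/7056) = 89841/73201; b = (5·(1/4) − (101/168)·6)/(73201/7056) = -16632/73201.

m = 1.2273, b = -0.2272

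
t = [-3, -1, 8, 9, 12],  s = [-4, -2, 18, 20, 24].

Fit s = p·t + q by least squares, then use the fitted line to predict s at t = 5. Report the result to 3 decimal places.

The normal equations are: 299·p + 25·q = 626;  25·p + 5·q = 56.
(Σt·t = 299, Σt = 25, Σ1 = 5, Σt·s = 626, Σs = 56.)
Eliminating q: 5·(row 1) − 25·(row 2) gives 870·p = 5·626 − 25·56 = 1730, so p = 173/87.
Then q = (56 − 25·(173/87))/5 = 547/435.
At t = 5: ŝ = (173/87)·(5) + (547/435)·(1) = 56/5.

ŝ = 11.200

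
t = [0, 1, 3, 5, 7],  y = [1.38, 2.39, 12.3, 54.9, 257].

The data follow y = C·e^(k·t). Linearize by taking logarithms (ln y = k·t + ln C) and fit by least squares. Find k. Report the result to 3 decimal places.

k = 0.758

Linearized form: ln y = k·t + ln C. From the 5 transformed points,
AᵀA = [[84.0000, 16.0000]; [16.0000, 5]], rhs = [67.2712, 13.2576]ᵀ  (here Σt = 16.0000, Σ(t)² = 84.0000, Σln y = 13.2576, Σt·ln y = 67.2712).
Slope k = (n·Σt·ln y − Σt·Σln y)/(n·Σ(t)² − (Σt)²) = (5·67.2712 − 16.0000·13.2576)/164.0000 = 0.75753; ln C = (Σln y − k·Σt)/n = 0.22742.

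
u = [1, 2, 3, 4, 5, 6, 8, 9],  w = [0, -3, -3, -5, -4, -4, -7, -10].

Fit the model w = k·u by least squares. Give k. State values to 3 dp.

k = -0.953

Sums needed: Σu·u = 236.
And Σu·w = -225.
k = (-225)/236 = -0.95339.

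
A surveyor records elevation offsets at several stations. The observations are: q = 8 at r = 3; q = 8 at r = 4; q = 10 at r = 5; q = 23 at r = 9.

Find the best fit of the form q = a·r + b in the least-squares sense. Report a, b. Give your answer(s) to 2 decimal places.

Compute the Gram sums: Σr·r = 131, Σr = 21, Σ1 = 4.
Moment sums: Σr·q = 313, Σq = 49.
Δ = 131·4 − 21² = 83.
a = (313·4 − 21·49)/83 = 223/83; b = (131·49 − 21·313)/83 = -154/83.

a = 2.69, b = -1.86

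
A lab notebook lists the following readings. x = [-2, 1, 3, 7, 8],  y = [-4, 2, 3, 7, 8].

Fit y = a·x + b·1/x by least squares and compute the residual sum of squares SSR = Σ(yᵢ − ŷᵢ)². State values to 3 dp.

SSR = 2.094

Forming AᵀA = [[127, 5]; [5, 39433/28224]] and Aᵀy = [132, 7]ᵀ gives AᵀA·[a, b]ᵀ = Aᵀy.
det = 127·(39433/28224) − 5² = 4302391/28224.
a = (132·(39433/28224) − 5·7)/(4302391/28224) = 4217316/4302391; b = (127·7 − 5·132)/(4302391/28224) = 6463296/4302391.
Residuals: -5543284/4302391, -34030/70531, -1899207/4302391, -327803/4302391, -127312/4302391; SSR = 9010738/4302391.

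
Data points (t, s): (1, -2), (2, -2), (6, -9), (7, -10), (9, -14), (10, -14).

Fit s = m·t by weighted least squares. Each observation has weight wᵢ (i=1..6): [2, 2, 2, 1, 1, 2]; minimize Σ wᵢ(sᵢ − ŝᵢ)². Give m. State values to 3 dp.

The normal equations are: 412·m = -596.
(Σwᵢ·t·t = 412, Σwᵢ·t·s = -596.)
Hence m = -596 / 412 ≈ -1.4466.

m = -1.447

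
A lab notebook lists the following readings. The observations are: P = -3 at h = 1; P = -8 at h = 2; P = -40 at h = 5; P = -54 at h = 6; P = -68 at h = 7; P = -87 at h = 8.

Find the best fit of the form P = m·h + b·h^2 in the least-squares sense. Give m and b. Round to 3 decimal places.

Entries of MᵀM: Σh·h = 179, Σh·h^2 = 1205, Σh^2·h^2 = 8435.
And Σh·P = -1715, Σh^2·P = -11879.
MᵀM·[m, b]ᵀ = MᵀP becomes [[179, 1205]; [1205, 8435]]·[m, b]ᵀ = [-1715, -11879]ᵀ.
Eliminating b: 8435·(row 1) − 1205·(row 2) gives 57840·m = 8435·(-1715) − 1205·(-11879) = -151830, so m = -21/8.
Then b = ((-11879) − 1205·(-21/8))/8435 = -9961/9640.

m = -2.625, b = -1.033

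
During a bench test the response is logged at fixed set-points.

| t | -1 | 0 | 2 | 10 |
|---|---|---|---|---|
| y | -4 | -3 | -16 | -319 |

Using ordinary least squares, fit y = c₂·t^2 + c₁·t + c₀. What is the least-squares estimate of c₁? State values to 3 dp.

With design matrix M, MᵀM = [[10017, 1007, 105]; [1007, 105, 11]; [105, 11, 4]] and Mᵀy = [-31968, -3218, -342]ᵀ.
Solving the 3×3 system (Gaussian elimination) gives c₂ = -12727/4132, c₁ = -46863/53716, c₀ = -30189/13429.

c₁ = -0.872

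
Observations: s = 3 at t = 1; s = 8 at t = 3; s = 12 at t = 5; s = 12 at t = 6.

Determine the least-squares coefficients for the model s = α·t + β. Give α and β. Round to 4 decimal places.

α = 1.8814, β = 1.6949

Normal-equation sums: Σt·t = 71, Σt = 15, Σ1 = 4.
Moment sums: Σt·s = 159, Σs = 35.
Normal equations: [[71, 15]; [15, 4]]·[α, β]ᵀ = [159, 35]ᵀ.
Δ = 71·4 − 15² = 59.
α = (159·4 − 15·35)/59 = 111/59; β = (71·35 − 15·159)/59 = 100/59.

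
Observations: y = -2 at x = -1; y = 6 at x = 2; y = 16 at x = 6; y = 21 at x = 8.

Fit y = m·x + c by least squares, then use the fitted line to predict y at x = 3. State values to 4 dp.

Entries of AᵀA: Σx·x = 105, Σx = 15, Σ1 = 4.
Moment sums: Σx·y = 278, Σy = 41.
AᵀA·[m, c]ᵀ = Aᵀy becomes [[105, 15]; [15, 4]]·[m, c]ᵀ = [278, 41]ᵀ.
det = 105·4 − 15² = 195.
m = (278·4 − 15·41)/195 = 497/195; c = (105·41 − 15·278)/195 = 9/13.
At x = 3: ŷ = (497/195)·(3) + (9/13)·(1) = 542/65.

ŷ = 8.3385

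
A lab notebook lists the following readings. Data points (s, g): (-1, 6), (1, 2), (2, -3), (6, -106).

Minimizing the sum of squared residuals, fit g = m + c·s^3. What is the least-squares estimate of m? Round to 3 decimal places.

m = 3.043

Setting ∂/∂m … = 0 gives: 4·m + 224·c = -101;  224·m + 46722·c = -22924.
Determinant 4·46722 − 224² = 136712.
m = ((-101)·46722 − 224·(-22924))/136712 = 208027/68356; c = (4·(-22924) − 224·(-101))/136712 = -8634/17089.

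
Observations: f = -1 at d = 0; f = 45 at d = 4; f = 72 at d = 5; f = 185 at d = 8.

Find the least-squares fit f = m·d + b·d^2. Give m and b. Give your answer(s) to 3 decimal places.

m = -0.411, b = 2.943

Setting ∂/∂m … = 0 gives: 105·m + 701·b = 2020;  701·m + 4977·b = 14360.
Eliminating b: 4977·(row 1) − 701·(row 2) gives 31184·m = 4977·2020 − 701·14360 = -12820, so m = -3205/7796.
Then b = (14360 − 701·(-3205/7796))/4977 = 22945/7796.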